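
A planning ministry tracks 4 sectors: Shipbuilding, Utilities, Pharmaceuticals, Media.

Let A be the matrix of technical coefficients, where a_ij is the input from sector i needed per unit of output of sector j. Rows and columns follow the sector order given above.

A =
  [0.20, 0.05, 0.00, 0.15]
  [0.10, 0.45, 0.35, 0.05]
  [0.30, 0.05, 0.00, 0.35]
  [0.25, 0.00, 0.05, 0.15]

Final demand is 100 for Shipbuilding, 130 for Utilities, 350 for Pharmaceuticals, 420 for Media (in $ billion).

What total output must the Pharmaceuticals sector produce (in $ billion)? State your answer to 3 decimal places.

x_P = 693.627

I − A =
  [   0.80    -0.05     0.00    -0.15]
  [  -0.10     0.55    -0.35    -0.05]
  [  -0.30    -0.05     1.00    -0.35]
  [  -0.25     0.00    -0.05     0.85]
Compute the cofactors C_ij = (−1)^(i+j)·(3×3 minor ij) of I−A; the adjugate is their transpose:
adj(I−A) = Cᵀ =
  [ 0.442875   0.042000   0.019125   0.088500]
  [ 0.216375   0.626250   0.227625   0.168750]
  [ 0.193250   0.049250   0.348500   0.180500]
  [ 0.141625   0.015250   0.026125   0.415750]
det(I−A) = Σ_j (I−A)_1j·C_1j = (0.80)(0.442875) + (-0.05)(0.216375) + (0.00)(0.193250) + (-0.15)(0.141625) = 0.3222375
(I − A)⁻¹ = adj(I−A) / det(I−A) ≈
  [   1.3744     0.1303     0.0594     0.2746]
  [   0.6715     1.9434     0.7064     0.5237]
  [   0.5997     0.1528     1.0815     0.5601]
  [   0.4395     0.0473     0.0811     1.2902]
x = (I − A)⁻¹ d = adj(I−A)·d / det(I−A), with det(I−A) = 0.3222375:
  x_S = (0.442875·100 + 0.042000·130 + 0.019125·350 + 0.088500·420) / 0.3222375 = 93.61125 / 0.3222375 ≈ 290.504
  x_U = (0.216375·100 + 0.626250·130 + 0.227625·350 + 0.168750·420) / 0.3222375 = 253.59375 / 0.3222375 ≈ 786.978
  x_P = (0.193250·100 + 0.049250·130 + 0.348500·350 + 0.180500·420) / 0.3222375 = 223.5125 / 0.3222375 ≈ 693.627
  x_M = (0.141625·100 + 0.015250·130 + 0.026125·350 + 0.415750·420) / 0.3222375 = 199.90375 / 0.3222375 ≈ 620.362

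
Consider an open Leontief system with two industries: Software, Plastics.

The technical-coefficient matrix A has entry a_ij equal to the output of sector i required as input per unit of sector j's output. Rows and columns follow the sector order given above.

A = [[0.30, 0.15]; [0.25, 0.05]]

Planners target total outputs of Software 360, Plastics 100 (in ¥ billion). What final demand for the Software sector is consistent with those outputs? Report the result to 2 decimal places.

d_1 = 237.00

I − A =
  [   0.70    -0.15]
  [  -0.25     0.95]
d = (I − A) x:
  d_1 = (+0.70)·360 + (-0.15)·100 = 237.00
  d_2 = (-0.25)·360 + (+0.95)·100 = 5.00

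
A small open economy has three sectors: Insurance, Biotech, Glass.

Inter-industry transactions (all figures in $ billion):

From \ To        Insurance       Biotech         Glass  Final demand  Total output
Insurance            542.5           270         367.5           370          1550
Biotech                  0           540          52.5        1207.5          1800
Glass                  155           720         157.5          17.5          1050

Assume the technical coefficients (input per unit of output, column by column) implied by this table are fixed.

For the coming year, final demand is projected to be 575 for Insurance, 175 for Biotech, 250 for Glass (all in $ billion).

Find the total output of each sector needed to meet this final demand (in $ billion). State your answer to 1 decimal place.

x_I = 1264.2, x_B = 291.4, x_G = 580.0

Technical coefficients a_ij = z_ij / X_j:
  a_II = 542.5/1550 = 0.35, a_BI = 0/1550 = 0.00, a_GI = 155/1550 = 0.10
  a_IB = 270/1800 = 0.15, a_BB = 540/1800 = 0.30, a_GB = 720/1800 = 0.40
  a_IG = 367.5/1050 = 0.35, a_BG = 52.5/1050 = 0.05, a_GG = 157.5/1050 = 0.15
I − A =
  [   0.65    -0.15    -0.35]
  [   0.00     0.70    -0.05]
  [  -0.10    -0.40     0.85]
Cofactors of I−A, C_ij = (−1)^(i+j)·(minor ij) (rows/columns in the sector order above):
  C_11 = (0.70)(0.85) − (-0.05)(-0.40) = 0.5750
  C_12 = −[(0.00)(0.85) − (-0.05)(-0.10)] = 0.0050
  C_13 = (0.00)(-0.40) − (0.70)(-0.10) = 0.0700
  C_21 = −[(-0.15)(0.85) − (-0.35)(-0.40)] = 0.2675
  C_22 = (0.65)(0.85) − (-0.35)(-0.10) = 0.5175
  C_23 = −[(0.65)(-0.40) − (-0.15)(-0.10)] = 0.2750
  C_31 = (-0.15)(-0.05) − (-0.35)(0.70) = 0.2525
  C_32 = −[(0.65)(-0.05) − (-0.35)(0.00)] = 0.0325
  C_33 = (0.65)(0.70) − (-0.15)(0.00) = 0.4550
det(I−A) = Σ_j (I−A)_1j·C_1j = (0.65)(0.5750) + (-0.15)(0.0050) + (-0.35)(0.0700) = 0.3485
adj(I−A) = Cᵀ =
  [ 0.5750   0.2675   0.2525]
  [ 0.0050   0.5175   0.0325]
  [ 0.0700   0.2750   0.4550]
(I − A)⁻¹ = adj(I−A) / det(I−A) ≈
  [   1.6499     0.7676     0.7245]
  [   0.0143     1.4849     0.0933]
  [   0.2009     0.7891     1.3056]
x = (I − A)⁻¹ d = adj(I−A)·d / det(I−A), with det(I−A) = 0.3485:
  x_I = (0.5750·575 + 0.2675·175 + 0.2525·250) / 0.3485 = 440.5625 / 0.3485 ≈ 1264.2
  x_B = (0.0050·575 + 0.5175·175 + 0.0325·250) / 0.3485 = 101.5625 / 0.3485 ≈ 291.4
  x_G = (0.0700·575 + 0.2750·175 + 0.4550·250) / 0.3485 = 202.125 / 0.3485 ≈ 580.0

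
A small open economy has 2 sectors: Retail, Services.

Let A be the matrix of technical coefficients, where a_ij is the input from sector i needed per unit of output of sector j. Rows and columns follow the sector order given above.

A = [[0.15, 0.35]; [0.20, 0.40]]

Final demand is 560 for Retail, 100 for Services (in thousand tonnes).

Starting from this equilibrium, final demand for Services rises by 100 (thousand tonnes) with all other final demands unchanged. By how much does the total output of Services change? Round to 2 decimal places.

Δx_2 = 193.18

I − A =
  [   0.85    -0.35]
  [  -0.20     0.60]
det(I−A) = (0.85)(0.60) − (-0.35)(-0.20) = 0.4400
adj(I−A) = [[0.60, 0.35], [0.20, 0.85]]
(I − A)⁻¹ = adj(I−A) / det(I−A) ≈
  [   1.3636     0.7955]
  [   0.4545     1.9318]
Δx = (I − A)⁻¹ Δd with Δd having +100 in the Services component and 0 elsewhere.
So Δx_2 = L_22 · (+100), where L_22 = adj(I−A)_22 / det(I−A) = 0.85 / 0.4400.
Δx_2 = 0.85 × (+100) / 0.4400 = 85.00 / 0.4400 ≈ 193.18.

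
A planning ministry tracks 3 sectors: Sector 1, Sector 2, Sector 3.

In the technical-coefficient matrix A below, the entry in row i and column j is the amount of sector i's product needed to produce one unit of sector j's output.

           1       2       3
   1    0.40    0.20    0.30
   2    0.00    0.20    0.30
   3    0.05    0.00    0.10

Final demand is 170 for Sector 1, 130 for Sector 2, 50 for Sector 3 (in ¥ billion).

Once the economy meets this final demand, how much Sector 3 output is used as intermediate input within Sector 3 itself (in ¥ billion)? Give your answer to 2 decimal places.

I − A =
  [   0.60    -0.20    -0.30]
  [   0.00     0.80    -0.30]
  [  -0.05     0.00     0.90]
Cofactors of I−A, C_ij = (−1)^(i+j)·(minor ij) (rows/columns in the sector order above):
  C_11 = (0.80)(0.90) − (-0.30)(0.00) = 0.7200
  C_12 = −[(0.00)(0.90) − (-0.30)(-0.05)] = 0.0150
  C_13 = (0.00)(0.00) − (0.80)(-0.05) = 0.0400
  C_21 = −[(-0.20)(0.90) − (-0.30)(0.00)] = 0.1800
  C_22 = (0.60)(0.90) − (-0.30)(-0.05) = 0.5250
  C_23 = −[(0.60)(0.00) − (-0.20)(-0.05)] = 0.0100
  C_31 = (-0.20)(-0.30) − (-0.30)(0.80) = 0.3000
  C_32 = −[(0.60)(-0.30) − (-0.30)(0.00)] = 0.1800
  C_33 = (0.60)(0.80) − (-0.20)(0.00) = 0.4800
det(I−A) = Σ_j (I−A)_1j·C_1j = (0.60)(0.7200) + (-0.20)(0.0150) + (-0.30)(0.0400) = 0.4170
adj(I−A) = Cᵀ =
  [ 0.7200   0.1800   0.3000]
  [ 0.0150   0.5250   0.1800]
  [ 0.0400   0.0100   0.4800]
(I − A)⁻¹ = adj(I−A) / det(I−A) ≈
  [   1.7266     0.4317     0.7194]
  [   0.0360     1.2590     0.4317]
  [   0.0959     0.0240     1.1511]
First solve x = (I − A)⁻¹ d = adj(I−A)·d / det(I−A); in particular x_3 = (0.0400·170 + 0.0100·130 + 0.4800·50) / 0.4170 = 32.10 / 0.4170 ≈ 76.9784.
Intermediate flow from 3 to 3: z_33 = a_33 · x_3 = 0.10 × 32.10 / 0.4170 = 3.21 / 0.4170 ≈ 7.70.

z_33 = 7.70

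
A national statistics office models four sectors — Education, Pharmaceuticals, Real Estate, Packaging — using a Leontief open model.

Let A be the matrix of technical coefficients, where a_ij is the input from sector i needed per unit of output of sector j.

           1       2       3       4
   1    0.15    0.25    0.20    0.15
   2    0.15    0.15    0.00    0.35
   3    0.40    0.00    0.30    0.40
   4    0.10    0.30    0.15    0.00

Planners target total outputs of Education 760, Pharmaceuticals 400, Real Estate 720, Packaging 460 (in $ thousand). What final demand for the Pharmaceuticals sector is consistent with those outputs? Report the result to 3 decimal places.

I − A =
  [   0.85    -0.25    -0.20    -0.15]
  [  -0.15     0.85     0.00    -0.35]
  [  -0.40     0.00     0.70    -0.40]
  [  -0.10    -0.30    -0.15     1.00]
d = (I − A) x:
  d_1 = (+0.85)·760 + (-0.25)·400 + (-0.20)·720 + (-0.15)·460 = 333.000
  d_2 = (-0.15)·760 + (+0.85)·400 + (+0.00)·720 + (-0.35)·460 = 65.000
  d_3 = (-0.40)·760 + (+0.00)·400 + (+0.70)·720 + (-0.40)·460 = 16.000
  d_4 = (-0.10)·760 + (-0.30)·400 + (-0.15)·720 + (+1.00)·460 = 156.000

d_2 = 65.000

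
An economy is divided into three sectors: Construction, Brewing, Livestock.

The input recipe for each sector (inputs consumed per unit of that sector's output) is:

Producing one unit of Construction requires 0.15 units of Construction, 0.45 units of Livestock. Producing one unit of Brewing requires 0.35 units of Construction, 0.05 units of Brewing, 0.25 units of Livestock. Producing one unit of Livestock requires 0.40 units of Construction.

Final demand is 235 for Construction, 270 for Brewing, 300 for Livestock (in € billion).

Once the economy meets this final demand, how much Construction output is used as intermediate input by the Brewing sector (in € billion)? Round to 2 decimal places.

z_12 = 99.47

I − A =
  [   0.85    -0.35    -0.40]
  [   0.00     0.95     0.00]
  [  -0.45    -0.25     1.00]
Cofactors of I−A, C_ij = (−1)^(i+j)·(minor ij) (rows/columns in the sector order above):
  C_11 = (0.95)(1.00) − (0.00)(-0.25) = 0.9500
  C_12 = −[(0.00)(1.00) − (0.00)(-0.45)] = 0.0000
  C_13 = (0.00)(-0.25) − (0.95)(-0.45) = 0.4275
  C_21 = −[(-0.35)(1.00) − (-0.40)(-0.25)] = 0.4500
  C_22 = (0.85)(1.00) − (-0.40)(-0.45) = 0.6700
  C_23 = −[(0.85)(-0.25) − (-0.35)(-0.45)] = 0.3700
  C_31 = (-0.35)(0.00) − (-0.40)(0.95) = 0.3800
  C_32 = −[(0.85)(0.00) − (-0.40)(0.00)] = 0.0000
  C_33 = (0.85)(0.95) − (-0.35)(0.00) = 0.8075
det(I−A) = Σ_j (I−A)_1j·C_1j = (0.85)(0.9500) + (-0.35)(0.0000) + (-0.40)(0.4275) = 0.6365
adj(I−A) = Cᵀ =
  [ 0.9500   0.4500   0.3800]
  [ 0.0000   0.6700   0.0000]
  [ 0.4275   0.3700   0.8075]
(I − A)⁻¹ = adj(I−A) / det(I−A) ≈
  [   1.4925     0.7070     0.5970]
  [   0.0000     1.0526     0.0000]
  [   0.6716     0.5813     1.2687]
First solve x = (I − A)⁻¹ d = adj(I−A)·d / det(I−A); in particular x_2 = (0.0000·235 + 0.6700·270 + 0.0000·300) / 0.6365 = 180.90 / 0.6365 ≈ 284.2105.
Intermediate flow from 1 to 2: z_12 = a_12 · x_2 = 0.35 × 180.90 / 0.6365 = 63.315 / 0.6365 ≈ 99.47.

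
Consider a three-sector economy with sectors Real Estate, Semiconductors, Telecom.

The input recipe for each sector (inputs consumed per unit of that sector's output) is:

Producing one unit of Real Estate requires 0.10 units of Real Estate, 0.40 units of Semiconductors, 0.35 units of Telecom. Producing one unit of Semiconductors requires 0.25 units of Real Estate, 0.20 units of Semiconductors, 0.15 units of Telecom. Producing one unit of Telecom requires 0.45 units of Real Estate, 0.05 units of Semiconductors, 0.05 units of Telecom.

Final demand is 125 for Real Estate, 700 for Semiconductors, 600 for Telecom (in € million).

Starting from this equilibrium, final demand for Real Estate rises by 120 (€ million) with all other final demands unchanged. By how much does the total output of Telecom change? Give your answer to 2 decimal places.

I − A =
  [   0.90    -0.25    -0.45]
  [  -0.40     0.80    -0.05]
  [  -0.35    -0.15     0.95]
Cofactors of I−A, C_ij = (−1)^(i+j)·(minor ij) (rows/columns in the sector order above):
  C_11 = (0.80)(0.95) − (-0.05)(-0.15) = 0.7525
  C_12 = −[(-0.40)(0.95) − (-0.05)(-0.35)] = 0.3975
  C_13 = (-0.40)(-0.15) − (0.80)(-0.35) = 0.3400
  C_21 = −[(-0.25)(0.95) − (-0.45)(-0.15)] = 0.3050
  C_22 = (0.90)(0.95) − (-0.45)(-0.35) = 0.6975
  C_23 = −[(0.90)(-0.15) − (-0.25)(-0.35)] = 0.2225
  C_31 = (-0.25)(-0.05) − (-0.45)(0.80) = 0.3725
  C_32 = −[(0.90)(-0.05) − (-0.45)(-0.40)] = 0.2250
  C_33 = (0.90)(0.80) − (-0.25)(-0.40) = 0.6200
det(I−A) = Σ_j (I−A)_1j·C_1j = (0.90)(0.7525) + (-0.25)(0.3975) + (-0.45)(0.3400) = 0.424875
adj(I−A) = Cᵀ =
  [ 0.7525   0.3050   0.3725]
  [ 0.3975   0.6975   0.2250]
  [ 0.3400   0.2225   0.6200]
(I − A)⁻¹ = adj(I−A) / det(I−A) ≈
  [   1.7711     0.7179     0.8767]
  [   0.9356     1.6417     0.5296]
  [   0.8002     0.5237     1.4593]
Δx = (I − A)⁻¹ Δd with Δd having +120 in the Real Estate component and 0 elsewhere.
So Δx_3 = L_31 · (+120), where L_31 = adj(I−A)_31 / det(I−A) = 0.3400 / 0.424875.
Δx_3 = 0.3400 × (+120) / 0.424875 = 40.80 / 0.424875 ≈ 96.03.

Δx_3 = 96.03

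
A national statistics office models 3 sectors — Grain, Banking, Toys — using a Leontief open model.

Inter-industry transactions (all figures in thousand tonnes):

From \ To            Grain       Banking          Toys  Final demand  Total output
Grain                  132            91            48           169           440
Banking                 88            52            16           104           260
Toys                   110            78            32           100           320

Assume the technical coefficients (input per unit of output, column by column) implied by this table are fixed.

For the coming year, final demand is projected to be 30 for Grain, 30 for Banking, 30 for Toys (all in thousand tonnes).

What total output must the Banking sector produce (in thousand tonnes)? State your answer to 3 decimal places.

Technical coefficients a_ij = z_ij / X_j:
  a_GG = 132/440 = 0.30, a_BG = 88/440 = 0.20, a_TG = 110/440 = 0.25
  a_GB = 91/260 = 0.35, a_BB = 52/260 = 0.20, a_TB = 78/260 = 0.30
  a_GT = 48/320 = 0.15, a_BT = 16/320 = 0.05, a_TT = 32/320 = 0.10
I − A =
  [   0.70    -0.35    -0.15]
  [  -0.20     0.80    -0.05]
  [  -0.25    -0.30     0.90]
Cofactors of I−A, C_ij = (−1)^(i+j)·(minor ij) (rows/columns in the sector order above):
  C_11 = (0.80)(0.90) − (-0.05)(-0.30) = 0.7050
  C_12 = −[(-0.20)(0.90) − (-0.05)(-0.25)] = 0.1925
  C_13 = (-0.20)(-0.30) − (0.80)(-0.25) = 0.2600
  C_21 = −[(-0.35)(0.90) − (-0.15)(-0.30)] = 0.3600
  C_22 = (0.70)(0.90) − (-0.15)(-0.25) = 0.5925
  C_23 = −[(0.70)(-0.30) − (-0.35)(-0.25)] = 0.2975
  C_31 = (-0.35)(-0.05) − (-0.15)(0.80) = 0.1375
  C_32 = −[(0.70)(-0.05) − (-0.15)(-0.20)] = 0.0650
  C_33 = (0.70)(0.80) − (-0.35)(-0.20) = 0.4900
det(I−A) = Σ_j (I−A)_1j·C_1j = (0.70)(0.7050) + (-0.35)(0.1925) + (-0.15)(0.2600) = 0.387125
adj(I−A) = Cᵀ =
  [ 0.7050   0.3600   0.1375]
  [ 0.1925   0.5925   0.0650]
  [ 0.2600   0.2975   0.4900]
(I − A)⁻¹ = adj(I−A) / det(I−A) ≈
  [   1.8211     0.9299     0.3552]
  [   0.4973     1.5305     0.1679]
  [   0.6716     0.7685     1.2657]
x = (I − A)⁻¹ d = adj(I−A)·d / det(I−A), with det(I−A) = 0.387125:
  x_G = (0.7050·30 + 0.3600·30 + 0.1375·30) / 0.387125 = 36.075 / 0.387125 ≈ 93.187
  x_B = (0.1925·30 + 0.5925·30 + 0.0650·30) / 0.387125 = 25.50 / 0.387125 ≈ 65.870
  x_T = (0.2600·30 + 0.2975·30 + 0.4900·30) / 0.387125 = 31.425 / 0.387125 ≈ 81.175

x_B = 65.870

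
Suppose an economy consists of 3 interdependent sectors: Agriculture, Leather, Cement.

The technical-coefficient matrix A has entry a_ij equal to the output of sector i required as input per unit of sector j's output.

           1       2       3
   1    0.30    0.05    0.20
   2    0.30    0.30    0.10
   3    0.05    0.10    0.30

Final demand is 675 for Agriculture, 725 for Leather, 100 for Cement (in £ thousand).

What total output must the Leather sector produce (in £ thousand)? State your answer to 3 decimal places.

I − A =
  [   0.70    -0.05    -0.20]
  [  -0.30     0.70    -0.10]
  [  -0.05    -0.10     0.70]
Cofactors of I−A, C_ij = (−1)^(i+j)·(minor ij) (rows/columns in the sector order above):
  C_11 = (0.70)(0.70) − (-0.10)(-0.10) = 0.4800
  C_12 = −[(-0.30)(0.70) − (-0.10)(-0.05)] = 0.2150
  C_13 = (-0.30)(-0.10) − (0.70)(-0.05) = 0.0650
  C_21 = −[(-0.05)(0.70) − (-0.20)(-0.10)] = 0.0550
  C_22 = (0.70)(0.70) − (-0.20)(-0.05) = 0.4800
  C_23 = −[(0.70)(-0.10) − (-0.05)(-0.05)] = 0.0725
  C_31 = (-0.05)(-0.10) − (-0.20)(0.70) = 0.1450
  C_32 = −[(0.70)(-0.10) − (-0.20)(-0.30)] = 0.1300
  C_33 = (0.70)(0.70) − (-0.05)(-0.30) = 0.4750
det(I−A) = Σ_j (I−A)_1j·C_1j = (0.70)(0.4800) + (-0.05)(0.2150) + (-0.20)(0.0650) = 0.31225
adj(I−A) = Cᵀ =
  [ 0.4800   0.0550   0.1450]
  [ 0.2150   0.4800   0.1300]
  [ 0.0650   0.0725   0.4750]
(I − A)⁻¹ = adj(I−A) / det(I−A) ≈
  [   1.5372     0.1761     0.4644]
  [   0.6886     1.5372     0.4163]
  [   0.2082     0.2322     1.5212]
x = (I − A)⁻¹ d = adj(I−A)·d / det(I−A), with det(I−A) = 0.31225:
  x_1 = (0.4800·675 + 0.0550·725 + 0.1450·100) / 0.31225 = 378.375 / 0.31225 ≈ 1211.769
  x_2 = (0.2150·675 + 0.4800·725 + 0.1300·100) / 0.31225 = 506.125 / 0.31225 ≈ 1620.897
  x_3 = (0.0650·675 + 0.0725·725 + 0.4750·100) / 0.31225 = 143.9375 / 0.31225 ≈ 460.969

x_2 = 1620.897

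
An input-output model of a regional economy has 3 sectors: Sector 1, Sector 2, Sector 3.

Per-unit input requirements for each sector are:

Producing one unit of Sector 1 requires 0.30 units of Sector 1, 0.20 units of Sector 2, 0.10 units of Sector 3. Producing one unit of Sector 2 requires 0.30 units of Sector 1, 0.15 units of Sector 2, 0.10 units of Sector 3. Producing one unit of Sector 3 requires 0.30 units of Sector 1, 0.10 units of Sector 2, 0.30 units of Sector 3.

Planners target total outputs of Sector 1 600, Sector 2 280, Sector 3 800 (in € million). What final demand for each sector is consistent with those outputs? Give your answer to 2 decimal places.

I − A =
  [   0.70    -0.30    -0.30]
  [  -0.20     0.85    -0.10]
  [  -0.10    -0.10     0.70]
d = (I − A) x:
  d_1 = (+0.70)·600 + (-0.30)·280 + (-0.30)·800 = 96.00
  d_2 = (-0.20)·600 + (+0.85)·280 + (-0.10)·800 = 38.00
  d_3 = (-0.10)·600 + (-0.10)·280 + (+0.70)·800 = 472.00

d_1 = 96.00, d_2 = 38.00, d_3 = 472.00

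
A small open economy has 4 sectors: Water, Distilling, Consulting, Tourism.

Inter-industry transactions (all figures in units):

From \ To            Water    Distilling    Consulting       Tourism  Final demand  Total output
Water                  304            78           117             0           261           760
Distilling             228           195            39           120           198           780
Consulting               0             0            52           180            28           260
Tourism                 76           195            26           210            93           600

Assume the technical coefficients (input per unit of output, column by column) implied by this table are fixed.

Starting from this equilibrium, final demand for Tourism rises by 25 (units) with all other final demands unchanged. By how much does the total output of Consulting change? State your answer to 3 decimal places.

Δx_3 = 20.622

Technical coefficients a_ij = z_ij / X_j:
  a_11 = 304/760 = 0.40, a_21 = 228/760 = 0.30, a_31 = 0/760 = 0.00, a_41 = 76/760 = 0.10
  a_12 = 78/780 = 0.10, a_22 = 195/780 = 0.25, a_32 = 0/780 = 0.00, a_42 = 195/780 = 0.25
  a_13 = 117/260 = 0.45, a_23 = 39/260 = 0.15, a_33 = 52/260 = 0.20, a_43 = 26/260 = 0.10
  a_14 = 0/600 = 0.00, a_24 = 120/600 = 0.20, a_34 = 180/600 = 0.30, a_44 = 210/600 = 0.35
I − A =
  [   0.60    -0.10    -0.45     0.00]
  [  -0.30     0.75    -0.15    -0.20]
  [   0.00     0.00     0.80    -0.30]
  [  -0.10    -0.25    -0.10     0.65]
Compute the cofactors C_ij = (−1)^(i+j)·(3×3 minor ij) of I−A; the adjugate is their transpose:
adj(I−A) = Cᵀ =
  [ 0.316250   0.082750   0.208625   0.121750]
  [ 0.167500   0.280500   0.167250   0.163500]
  [ 0.045000   0.048000   0.241000   0.126000]
  [ 0.120000   0.128000   0.133500   0.336000]
det(I−A) = Σ_j (I−A)_1j·C_1j = (0.60)(0.316250) + (-0.10)(0.167500) + (-0.45)(0.045000) + (0.00)(0.120000) = 0.15275
(I − A)⁻¹ = adj(I−A) / det(I−A) ≈
  [   2.0704     0.5417     1.3658     0.7971]
  [   1.0966     1.8363     1.0949     1.0704]
  [   0.2946     0.3142     1.5777     0.8249]
  [   0.7856     0.8380     0.8740     2.1997]
Δx = (I − A)⁻¹ Δd with Δd having +25 in the Tourism component and 0 elsewhere.
So Δx_3 = L_34 · (+25), where L_34 = adj(I−A)_34 / det(I−A) = 0.126000 / 0.15275.
Δx_3 = 0.126000 × (+25) / 0.15275 = 3.15 / 0.15275 ≈ 20.622.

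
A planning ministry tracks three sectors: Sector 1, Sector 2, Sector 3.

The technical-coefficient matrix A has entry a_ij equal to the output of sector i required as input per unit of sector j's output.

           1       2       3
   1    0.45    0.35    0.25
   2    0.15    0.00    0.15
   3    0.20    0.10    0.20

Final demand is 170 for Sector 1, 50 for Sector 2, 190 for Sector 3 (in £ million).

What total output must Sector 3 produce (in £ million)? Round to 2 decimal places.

x_3 = 421.89

I − A =
  [   0.55    -0.35    -0.25]
  [  -0.15     1.00    -0.15]
  [  -0.20    -0.10     0.80]
Cofactors of I−A, C_ij = (−1)^(i+j)·(minor ij) (rows/columns in the sector order above):
  C_11 = (1.00)(0.80) − (-0.15)(-0.10) = 0.7850
  C_12 = −[(-0.15)(0.80) − (-0.15)(-0.20)] = 0.1500
  C_13 = (-0.15)(-0.10) − (1.00)(-0.20) = 0.2150
  C_21 = −[(-0.35)(0.80) − (-0.25)(-0.10)] = 0.3050
  C_22 = (0.55)(0.80) − (-0.25)(-0.20) = 0.3900
  C_23 = −[(0.55)(-0.10) − (-0.35)(-0.20)] = 0.1250
  C_31 = (-0.35)(-0.15) − (-0.25)(1.00) = 0.3025
  C_32 = −[(0.55)(-0.15) − (-0.25)(-0.15)] = 0.1200
  C_33 = (0.55)(1.00) − (-0.35)(-0.15) = 0.4975
det(I−A) = Σ_j (I−A)_1j·C_1j = (0.55)(0.7850) + (-0.35)(0.1500) + (-0.25)(0.2150) = 0.3255
adj(I−A) = Cᵀ =
  [ 0.7850   0.3050   0.3025]
  [ 0.1500   0.3900   0.1200]
  [ 0.2150   0.1250   0.4975]
(I − A)⁻¹ = adj(I−A) / det(I−A) ≈
  [   2.4117     0.9370     0.9293]
  [   0.4608     1.1982     0.3687]
  [   0.6605     0.3840     1.5284]
x = (I − A)⁻¹ d = adj(I−A)·d / det(I−A), with det(I−A) = 0.3255:
  x_1 = (0.7850·170 + 0.3050·50 + 0.3025·190) / 0.3255 = 206.175 / 0.3255 ≈ 633.41
  x_2 = (0.1500·170 + 0.3900·50 + 0.1200·190) / 0.3255 = 67.80 / 0.3255 ≈ 208.29
  x_3 = (0.2150·170 + 0.1250·50 + 0.4975·190) / 0.3255 = 137.325 / 0.3255 ≈ 421.89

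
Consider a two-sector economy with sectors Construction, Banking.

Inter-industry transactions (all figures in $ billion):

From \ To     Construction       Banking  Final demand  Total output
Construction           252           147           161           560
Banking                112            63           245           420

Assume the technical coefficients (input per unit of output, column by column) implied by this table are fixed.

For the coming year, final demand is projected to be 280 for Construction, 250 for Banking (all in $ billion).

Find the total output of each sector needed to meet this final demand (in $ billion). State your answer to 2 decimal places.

Technical coefficients a_ij = z_ij / X_j:
  a_CC = 252/560 = 0.45, a_BC = 112/560 = 0.20
  a_CB = 147/420 = 0.35, a_BB = 63/420 = 0.15
I − A =
  [   0.55    -0.35]
  [  -0.20     0.85]
det(I−A) = (0.55)(0.85) − (-0.35)(-0.20) = 0.3975
adj(I−A) = [[0.85, 0.35], [0.20, 0.55]]
(I − A)⁻¹ = adj(I−A) / det(I−A) ≈
  [   2.1384     0.8805]
  [   0.5031     1.3836]
x = (I − A)⁻¹ d = adj(I−A)·d / det(I−A), with det(I−A) = 0.3975:
  x_C = (0.85·280 + 0.35·250) / 0.3975 = 325.50 / 0.3975 ≈ 818.87
  x_B = (0.20·280 + 0.55·250) / 0.3975 = 193.50 / 0.3975 ≈ 486.79

x_C = 818.87, x_B = 486.79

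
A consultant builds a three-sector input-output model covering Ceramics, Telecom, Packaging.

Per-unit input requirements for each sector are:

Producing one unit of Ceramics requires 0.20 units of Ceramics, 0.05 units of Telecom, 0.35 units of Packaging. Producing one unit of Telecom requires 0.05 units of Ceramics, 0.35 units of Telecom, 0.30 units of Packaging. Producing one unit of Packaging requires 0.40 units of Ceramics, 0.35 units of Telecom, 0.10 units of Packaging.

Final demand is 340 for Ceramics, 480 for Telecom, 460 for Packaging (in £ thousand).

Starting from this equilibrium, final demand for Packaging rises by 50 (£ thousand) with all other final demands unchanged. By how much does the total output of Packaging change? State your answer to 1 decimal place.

Δx_P = 92.9

I − A =
  [   0.80    -0.05    -0.40]
  [  -0.05     0.65    -0.35]
  [  -0.35    -0.30     0.90]
Cofactors of I−A, C_ij = (−1)^(i+j)·(minor ij) (rows/columns in the sector order above):
  C_11 = (0.65)(0.90) − (-0.35)(-0.30) = 0.4800
  C_12 = −[(-0.05)(0.90) − (-0.35)(-0.35)] = 0.1675
  C_13 = (-0.05)(-0.30) − (0.65)(-0.35) = 0.2425
  C_21 = −[(-0.05)(0.90) − (-0.40)(-0.30)] = 0.1650
  C_22 = (0.80)(0.90) − (-0.40)(-0.35) = 0.5800
  C_23 = −[(0.80)(-0.30) − (-0.05)(-0.35)] = 0.2575
  C_31 = (-0.05)(-0.35) − (-0.40)(0.65) = 0.2775
  C_32 = −[(0.80)(-0.35) − (-0.40)(-0.05)] = 0.3000
  C_33 = (0.80)(0.65) − (-0.05)(-0.05) = 0.5175
det(I−A) = Σ_j (I−A)_1j·C_1j = (0.80)(0.4800) + (-0.05)(0.1675) + (-0.40)(0.2425) = 0.278625
adj(I−A) = Cᵀ =
  [ 0.4800   0.1650   0.2775]
  [ 0.1675   0.5800   0.3000]
  [ 0.2425   0.2575   0.5175]
(I − A)⁻¹ = adj(I−A) / det(I−A) ≈
  [   1.7227     0.5922     0.9960]
  [   0.6012     2.0817     1.0767]
  [   0.8703     0.9242     1.8573]
Δx = (I − A)⁻¹ Δd with Δd having +50 in the Packaging component and 0 elsewhere.
So Δx_P = L_PP · (+50), where L_PP = adj(I−A)_PP / det(I−A) = 0.5175 / 0.278625.
Δx_P = 0.5175 × (+50) / 0.278625 = 25.875 / 0.278625 ≈ 92.9.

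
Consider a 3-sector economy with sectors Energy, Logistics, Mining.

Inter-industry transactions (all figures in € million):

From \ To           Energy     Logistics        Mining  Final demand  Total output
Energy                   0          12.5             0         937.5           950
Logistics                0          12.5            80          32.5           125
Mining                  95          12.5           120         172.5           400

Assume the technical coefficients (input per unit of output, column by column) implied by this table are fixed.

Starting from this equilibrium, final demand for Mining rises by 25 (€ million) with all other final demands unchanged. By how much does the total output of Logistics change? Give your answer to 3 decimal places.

Technical coefficients a_ij = z_ij / X_j:
  a_EE = 0/950 = 0.00, a_LE = 0/950 = 0.00, a_ME = 95/950 = 0.10
  a_EL = 12.5/125 = 0.10, a_LL = 12.5/125 = 0.10, a_ML = 12.5/125 = 0.10
  a_EM = 0/400 = 0.00, a_LM = 80/400 = 0.20, a_MM = 120/400 = 0.30
I − A =
  [   1.00    -0.10     0.00]
  [   0.00     0.90    -0.20]
  [  -0.10    -0.10     0.70]
Cofactors of I−A, C_ij = (−1)^(i+j)·(minor ij) (rows/columns in the sector order above):
  C_11 = (0.90)(0.70) − (-0.20)(-0.10) = 0.6100
  C_12 = −[(0.00)(0.70) − (-0.20)(-0.10)] = 0.0200
  C_13 = (0.00)(-0.10) − (0.90)(-0.10) = 0.0900
  C_21 = −[(-0.10)(0.70) − (0.00)(-0.10)] = 0.0700
  C_22 = (1.00)(0.70) − (0.00)(-0.10) = 0.7000
  C_23 = −[(1.00)(-0.10) − (-0.10)(-0.10)] = 0.1100
  C_31 = (-0.10)(-0.20) − (0.00)(0.90) = 0.0200
  C_32 = −[(1.00)(-0.20) − (0.00)(0.00)] = 0.2000
  C_33 = (1.00)(0.90) − (-0.10)(0.00) = 0.9000
det(I−A) = Σ_j (I−A)_1j·C_1j = (1.00)(0.6100) + (-0.10)(0.0200) + (0.00)(0.0900) = 0.6080
adj(I−A) = Cᵀ =
  [ 0.6100   0.0700   0.0200]
  [ 0.0200   0.7000   0.2000]
  [ 0.0900   0.1100   0.9000]
(I − A)⁻¹ = adj(I−A) / det(I−A) ≈
  [   1.0033     0.1151     0.0329]
  [   0.0329     1.1513     0.3289]
  [   0.1480     0.1809     1.4803]
Δx = (I − A)⁻¹ Δd with Δd having +25 in the Mining component and 0 elsewhere.
So Δx_L = L_LM · (+25), where L_LM = adj(I−A)_LM / det(I−A) = 0.2000 / 0.6080.
Δx_L = 0.2000 × (+25) / 0.6080 = 5.00 / 0.6080 ≈ 8.224.

Δx_L = 8.224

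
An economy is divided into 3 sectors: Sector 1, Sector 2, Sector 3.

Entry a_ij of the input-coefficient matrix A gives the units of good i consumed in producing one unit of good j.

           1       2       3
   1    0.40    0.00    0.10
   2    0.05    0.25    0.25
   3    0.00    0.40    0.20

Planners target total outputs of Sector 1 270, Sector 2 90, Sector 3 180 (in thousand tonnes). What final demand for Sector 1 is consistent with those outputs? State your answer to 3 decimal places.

d_1 = 144.000

I − A =
  [   0.60     0.00    -0.10]
  [  -0.05     0.75    -0.25]
  [   0.00    -0.40     0.80]
d = (I − A) x:
  d_1 = (+0.60)·270 + (+0.00)·90 + (-0.10)·180 = 144.000
  d_2 = (-0.05)·270 + (+0.75)·90 + (-0.25)·180 = 9.000
  d_3 = (+0.00)·270 + (-0.40)·90 + (+0.80)·180 = 108.000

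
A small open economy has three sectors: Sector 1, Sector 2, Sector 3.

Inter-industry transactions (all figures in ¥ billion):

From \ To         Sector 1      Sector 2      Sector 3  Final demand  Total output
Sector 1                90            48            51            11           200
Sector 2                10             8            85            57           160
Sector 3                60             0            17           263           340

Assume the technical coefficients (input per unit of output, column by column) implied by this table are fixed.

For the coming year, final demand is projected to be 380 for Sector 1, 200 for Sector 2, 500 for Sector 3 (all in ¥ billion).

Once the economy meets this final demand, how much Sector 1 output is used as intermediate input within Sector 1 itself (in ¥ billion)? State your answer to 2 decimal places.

z_11 = 549.12

Technical coefficients a_ij = z_ij / X_j:
  a_11 = 90/200 = 0.45, a_21 = 10/200 = 0.05, a_31 = 60/200 = 0.30
  a_12 = 48/160 = 0.30, a_22 = 8/160 = 0.05, a_32 = 0/160 = 0.00
  a_13 = 51/340 = 0.15, a_23 = 85/340 = 0.25, a_33 = 17/340 = 0.05
I − A =
  [   0.55    -0.30    -0.15]
  [  -0.05     0.95    -0.25]
  [  -0.30     0.00     0.95]
Cofactors of I−A, C_ij = (−1)^(i+j)·(minor ij) (rows/columns in the sector order above):
  C_11 = (0.95)(0.95) − (-0.25)(0.00) = 0.9025
  C_12 = −[(-0.05)(0.95) − (-0.25)(-0.30)] = 0.1225
  C_13 = (-0.05)(0.00) − (0.95)(-0.30) = 0.2850
  C_21 = −[(-0.30)(0.95) − (-0.15)(0.00)] = 0.2850
  C_22 = (0.55)(0.95) − (-0.15)(-0.30) = 0.4775
  C_23 = −[(0.55)(0.00) − (-0.30)(-0.30)] = 0.0900
  C_31 = (-0.30)(-0.25) − (-0.15)(0.95) = 0.2175
  C_32 = −[(0.55)(-0.25) − (-0.15)(-0.05)] = 0.1450
  C_33 = (0.55)(0.95) − (-0.30)(-0.05) = 0.5075
det(I−A) = Σ_j (I−A)_1j·C_1j = (0.55)(0.9025) + (-0.30)(0.1225) + (-0.15)(0.2850) = 0.416875
adj(I−A) = Cᵀ =
  [ 0.9025   0.2850   0.2175]
  [ 0.1225   0.4775   0.1450]
  [ 0.2850   0.0900   0.5075]
(I − A)⁻¹ = adj(I−A) / det(I−A) ≈
  [   2.1649     0.6837     0.5217]
  [   0.2939     1.1454     0.3478]
  [   0.6837     0.2159     1.2174]
First solve x = (I − A)⁻¹ d = adj(I−A)·d / det(I−A); in particular x_1 = (0.9025·380 + 0.2850·200 + 0.2175·500) / 0.416875 = 508.70 / 0.416875 ≈ 1220.2699.
Intermediate flow from 1 to 1: z_11 = a_11 · x_1 = 0.45 × 508.70 / 0.416875 = 228.915 / 0.416875 ≈ 549.12.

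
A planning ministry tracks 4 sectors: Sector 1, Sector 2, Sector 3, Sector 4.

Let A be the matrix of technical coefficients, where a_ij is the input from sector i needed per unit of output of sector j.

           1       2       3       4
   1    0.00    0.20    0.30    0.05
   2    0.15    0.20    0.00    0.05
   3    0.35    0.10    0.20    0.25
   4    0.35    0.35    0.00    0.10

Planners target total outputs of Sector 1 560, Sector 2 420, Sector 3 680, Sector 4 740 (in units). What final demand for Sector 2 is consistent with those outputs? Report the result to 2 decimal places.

I − A =
  [   1.00    -0.20    -0.30    -0.05]
  [  -0.15     0.80     0.00    -0.05]
  [  -0.35    -0.10     0.80    -0.25]
  [  -0.35    -0.35     0.00     0.90]
d = (I − A) x:
  d_1 = (+1.00)·560 + (-0.20)·420 + (-0.30)·680 + (-0.05)·740 = 235.00
  d_2 = (-0.15)·560 + (+0.80)·420 + (+0.00)·680 + (-0.05)·740 = 215.00
  d_3 = (-0.35)·560 + (-0.10)·420 + (+0.80)·680 + (-0.25)·740 = 121.00
  d_4 = (-0.35)·560 + (-0.35)·420 + (+0.00)·680 + (+0.90)·740 = 323.00

d_2 = 215.00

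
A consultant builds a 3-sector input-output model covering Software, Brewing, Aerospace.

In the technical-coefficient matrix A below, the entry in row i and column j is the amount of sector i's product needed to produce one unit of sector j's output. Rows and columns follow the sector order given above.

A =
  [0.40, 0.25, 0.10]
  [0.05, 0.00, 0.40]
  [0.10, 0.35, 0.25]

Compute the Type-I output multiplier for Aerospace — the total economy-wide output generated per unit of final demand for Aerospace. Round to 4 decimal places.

I − A =
  [   0.60    -0.25    -0.10]
  [  -0.05     1.00    -0.40]
  [  -0.10    -0.35     0.75]
Cofactors of I−A, C_ij = (−1)^(i+j)·(minor ij) (rows/columns in the sector order above):
  C_11 = (1.00)(0.75) − (-0.40)(-0.35) = 0.6100
  C_12 = −[(-0.05)(0.75) − (-0.40)(-0.10)] = 0.0775
  C_13 = (-0.05)(-0.35) − (1.00)(-0.10) = 0.1175
  C_21 = −[(-0.25)(0.75) − (-0.10)(-0.35)] = 0.2225
  C_22 = (0.60)(0.75) − (-0.10)(-0.10) = 0.4400
  C_23 = −[(0.60)(-0.35) − (-0.25)(-0.10)] = 0.2350
  C_31 = (-0.25)(-0.40) − (-0.10)(1.00) = 0.2000
  C_32 = −[(0.60)(-0.40) − (-0.10)(-0.05)] = 0.2450
  C_33 = (0.60)(1.00) − (-0.25)(-0.05) = 0.5875
det(I−A) = Σ_j (I−A)_1j·C_1j = (0.60)(0.6100) + (-0.25)(0.0775) + (-0.10)(0.1175) = 0.334875
adj(I−A) = Cᵀ =
  [ 0.6100   0.2225   0.2000]
  [ 0.0775   0.4400   0.2450]
  [ 0.1175   0.2350   0.5875]
(I − A)⁻¹ = adj(I−A) / det(I−A) ≈
  [   1.82158     0.66443     0.59724]
  [   0.23143     1.31392     0.73162]
  [   0.35088     0.70175     1.75439]
The output multiplier for sector j is the column-j sum of the Leontief inverse (I − A)⁻¹ = adj(I−A) / det(I−A).
Column 3 of adj(I−A): (0.2000, 0.2450, 0.5875); det(I−A) = 0.334875.
m_3 = (0.2000 + 0.2450 + 0.5875) / 0.334875 = 1.0325 / 0.334875 ≈ 3.0832.

m_3 = 3.0832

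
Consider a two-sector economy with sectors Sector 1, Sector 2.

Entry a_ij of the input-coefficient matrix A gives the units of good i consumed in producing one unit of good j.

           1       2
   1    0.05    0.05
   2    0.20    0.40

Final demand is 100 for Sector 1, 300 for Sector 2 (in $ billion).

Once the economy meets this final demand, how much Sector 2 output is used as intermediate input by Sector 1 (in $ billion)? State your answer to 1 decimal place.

z_21 = 26.8

I − A =
  [   0.95    -0.05]
  [  -0.20     0.60]
det(I−A) = (0.95)(0.60) − (-0.05)(-0.20) = 0.5600
adj(I−A) = [[0.60, 0.05], [0.20, 0.95]]
(I − A)⁻¹ = adj(I−A) / det(I−A) ≈
  [   1.0714     0.0893]
  [   0.3571     1.6964]
First solve x = (I − A)⁻¹ d = adj(I−A)·d / det(I−A); in particular x_1 = (0.60·100 + 0.05·300) / 0.5600 = 75.00 / 0.5600 ≈ 133.929.
Intermediate flow from 2 to 1: z_21 = a_21 · x_1 = 0.20 × 75.00 / 0.5600 = 15.00 / 0.5600 ≈ 26.8.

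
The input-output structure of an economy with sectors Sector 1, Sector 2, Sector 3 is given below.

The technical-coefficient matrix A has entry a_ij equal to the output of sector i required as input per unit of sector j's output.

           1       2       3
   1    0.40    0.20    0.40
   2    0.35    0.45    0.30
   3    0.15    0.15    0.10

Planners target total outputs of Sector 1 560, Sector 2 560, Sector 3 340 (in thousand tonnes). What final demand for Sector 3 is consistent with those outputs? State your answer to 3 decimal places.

d_3 = 138.000

I − A =
  [   0.60    -0.20    -0.40]
  [  -0.35     0.55    -0.30]
  [  -0.15    -0.15     0.90]
d = (I − A) x:
  d_1 = (+0.60)·560 + (-0.20)·560 + (-0.40)·340 = 88.000
  d_2 = (-0.35)·560 + (+0.55)·560 + (-0.30)·340 = 10.000
  d_3 = (-0.15)·560 + (-0.15)·560 + (+0.90)·340 = 138.000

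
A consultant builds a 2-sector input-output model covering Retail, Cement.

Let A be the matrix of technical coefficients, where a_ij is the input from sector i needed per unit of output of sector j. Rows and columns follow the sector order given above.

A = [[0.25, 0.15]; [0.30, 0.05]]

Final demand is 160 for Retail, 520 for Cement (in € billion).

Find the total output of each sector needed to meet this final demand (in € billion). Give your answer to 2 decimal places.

x_1 = 344.57, x_2 = 656.18

I − A =
  [   0.75    -0.15]
  [  -0.30     0.95]
det(I−A) = (0.75)(0.95) − (-0.15)(-0.30) = 0.6675
adj(I−A) = [[0.95, 0.15], [0.30, 0.75]]
(I − A)⁻¹ = adj(I−A) / det(I−A) ≈
  [   1.4232     0.2247]
  [   0.4494     1.1236]
x = (I − A)⁻¹ d = adj(I−A)·d / det(I−A), with det(I−A) = 0.6675:
  x_1 = (0.95·160 + 0.15·520) / 0.6675 = 230.00 / 0.6675 ≈ 344.57
  x_2 = (0.30·160 + 0.75·520) / 0.6675 = 438.00 / 0.6675 ≈ 656.18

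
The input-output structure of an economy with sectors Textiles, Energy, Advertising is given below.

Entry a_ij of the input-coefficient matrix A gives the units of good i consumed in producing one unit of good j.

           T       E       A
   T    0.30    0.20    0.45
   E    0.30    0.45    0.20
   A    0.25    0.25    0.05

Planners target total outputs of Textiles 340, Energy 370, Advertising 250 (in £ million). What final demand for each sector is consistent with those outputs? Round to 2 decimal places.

d_T = 51.50, d_E = 51.50, d_A = 60.00

I − A =
  [   0.70    -0.20    -0.45]
  [  -0.30     0.55    -0.20]
  [  -0.25    -0.25     0.95]
d = (I − A) x:
  d_T = (+0.70)·340 + (-0.20)·370 + (-0.45)·250 = 51.50
  d_E = (-0.30)·340 + (+0.55)·370 + (-0.20)·250 = 51.50
  d_A = (-0.25)·340 + (-0.25)·370 + (+0.95)·250 = 60.00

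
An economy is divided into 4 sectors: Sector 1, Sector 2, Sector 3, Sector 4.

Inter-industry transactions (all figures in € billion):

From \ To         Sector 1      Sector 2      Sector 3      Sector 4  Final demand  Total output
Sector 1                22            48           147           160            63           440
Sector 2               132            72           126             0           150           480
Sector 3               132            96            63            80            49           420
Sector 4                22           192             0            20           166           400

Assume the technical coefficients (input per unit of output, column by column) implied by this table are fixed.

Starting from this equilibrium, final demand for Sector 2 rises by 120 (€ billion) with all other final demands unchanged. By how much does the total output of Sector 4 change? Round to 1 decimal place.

Δx_4 = 96.9

Technical coefficients a_ij = z_ij / X_j:
  a_11 = 22/440 = 0.05, a_21 = 132/440 = 0.30, a_31 = 132/440 = 0.30, a_41 = 22/440 = 0.05
  a_12 = 48/480 = 0.10, a_22 = 72/480 = 0.15, a_32 = 96/480 = 0.20, a_42 = 192/480 = 0.40
  a_13 = 147/420 = 0.35, a_23 = 126/420 = 0.30, a_33 = 63/420 = 0.15, a_43 = 0/420 = 0.00
  a_14 = 160/400 = 0.40, a_24 = 0/400 = 0.00, a_34 = 80/400 = 0.20, a_44 = 20/400 = 0.05
I − A =
  [   0.95    -0.10    -0.35    -0.40]
  [  -0.30     0.85    -0.30     0.00]
  [  -0.30    -0.20     0.85    -0.20]
  [  -0.05    -0.40     0.00     0.95]
Compute the cofactors C_ij = (−1)^(i+j)·(3×3 minor ij) of I−A; the adjugate is their transpose:
adj(I−A) = Cᵀ =
  [ 0.605375   0.311250   0.359125   0.330500]
  [ 0.330750   0.646875   0.364500   0.216000]
  [ 0.331750   0.330000   0.673625   0.281500]
  [ 0.171125   0.288750   0.172375   0.484625]
det(I−A) = Σ_j (I−A)_1j·C_1j = (0.95)(0.605375) + (-0.10)(0.330750) + (-0.35)(0.331750) + (-0.40)(0.171125) = 0.35746875
(I − A)⁻¹ = adj(I−A) / det(I−A) ≈
  [   1.6935     0.8707     1.0046     0.9246]
  [   0.9253     1.8096     1.0197     0.6042]
  [   0.9281     0.9232     1.8844     0.7875]
  [   0.4787     0.8078     0.4822     1.3557]
Δx = (I − A)⁻¹ Δd with Δd having +120 in the Sector 2 component and 0 elsewhere.
So Δx_4 = L_42 · (+120), where L_42 = adj(I−A)_42 / det(I−A) = 0.288750 / 0.35746875.
Δx_4 = 0.288750 × (+120) / 0.35746875 = 34.65 / 0.35746875 ≈ 96.9.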